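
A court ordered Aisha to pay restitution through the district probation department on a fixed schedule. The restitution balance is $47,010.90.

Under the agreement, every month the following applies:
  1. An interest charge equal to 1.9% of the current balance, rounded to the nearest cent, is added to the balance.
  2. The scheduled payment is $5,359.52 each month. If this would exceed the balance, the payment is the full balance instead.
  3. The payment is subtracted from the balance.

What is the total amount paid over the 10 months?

$51,924.22

Month 1: opening $47,010.90; interest $893.21 → $47,904.11; payment $5,359.52; balance $42,544.59
Month 2: opening $42,544.59; interest $808.35 → $43,352.94; payment $5,359.52; balance $37,993.42
Month 3: opening $37,993.42; interest $721.87 → $38,715.29; payment $5,359.52; balance $33,355.77
Month 4: opening $33,355.77; interest $633.76 → $33,989.53; payment $5,359.52; balance $28,630.01
Month 5: opening $28,630.01; interest $543.97 → $29,173.98; payment $5,359.52; balance $23,814.46
Month 6: opening $23,814.46; interest $452.47 → $24,266.93; payment $5,359.52; balance $18,907.41
Month 7: opening $18,907.41; interest $359.24 → $19,266.65; payment $5,359.52; balance $13,907.13
Month 8: opening $13,907.13; interest $264.24 → $14,171.37; payment $5,359.52; balance $8,811.85
Month 9: opening $8,811.85; interest $167.43 → $8,979.28; payment $5,359.52; balance $3,619.76
Month 10: opening $3,619.76; interest $68.78 → $3,688.54; payment $3,688.54; balance $0.00
Total paid: $51,924.22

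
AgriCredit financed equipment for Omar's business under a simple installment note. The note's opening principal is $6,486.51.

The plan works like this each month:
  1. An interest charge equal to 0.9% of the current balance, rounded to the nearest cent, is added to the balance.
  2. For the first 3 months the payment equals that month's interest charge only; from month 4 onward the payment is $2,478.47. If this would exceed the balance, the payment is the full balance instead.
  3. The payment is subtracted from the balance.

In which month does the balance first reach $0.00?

Month 1: opening $6,486.51; interest $58.38 → $6,544.89; payment $58.38; balance $6,486.51
Month 2: opening $6,486.51; interest $58.38 → $6,544.89; payment $58.38; balance $6,486.51
Month 3: opening $6,486.51; interest $58.38 → $6,544.89; payment $58.38; balance $6,486.51
Month 4: opening $6,486.51; interest $58.38 → $6,544.89; payment $2,478.47; balance $4,066.42
Month 5: opening $4,066.42; interest $36.60 → $4,103.02; payment $2,478.47; balance $1,624.55
Month 6: opening $1,624.55; interest $14.62 → $1,639.17; payment $1,639.17; balance $0.00
Balance reaches $0.00 in month 6.

6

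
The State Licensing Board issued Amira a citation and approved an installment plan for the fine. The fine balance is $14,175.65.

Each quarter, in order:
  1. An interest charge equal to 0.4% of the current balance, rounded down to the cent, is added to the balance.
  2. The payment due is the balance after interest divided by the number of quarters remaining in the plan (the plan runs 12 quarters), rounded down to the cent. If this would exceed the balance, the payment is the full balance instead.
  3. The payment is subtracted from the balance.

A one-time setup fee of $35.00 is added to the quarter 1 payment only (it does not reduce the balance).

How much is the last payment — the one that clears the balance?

$1,239.27

Quarter 1: opening $14,175.65; interest $56.70 → $14,232.35; payment $1,186.02 (+ $35.00 fee); balance $13,046.33
Quarter 2: opening $13,046.33; interest $52.18 → $13,098.51; payment $1,190.77; balance $11,907.74
Quarter 3: opening $11,907.74; interest $47.63 → $11,955.37; payment $1,195.53; balance $10,759.84
Quarter 4: opening $10,759.84; interest $43.03 → $10,802.87; payment $1,200.31; balance $9,602.56
Quarter 5: opening $9,602.56; interest $38.41 → $9,640.97; payment $1,205.12; balance $8,435.85
Quarter 6: opening $8,435.85; interest $33.74 → $8,469.59; payment $1,209.94; balance $7,259.65
Quarter 7: opening $7,259.65; interest $29.03 → $7,288.68; payment $1,214.78; balance $6,073.90
Quarter 8: opening $6,073.90; interest $24.29 → $6,098.19; payment $1,219.63; balance $4,878.56
Quarter 9: opening $4,878.56; interest $19.51 → $4,898.07; payment $1,224.51; balance $3,673.56
Quarter 10: opening $3,673.56; interest $14.69 → $3,688.25; payment $1,229.41; balance $2,458.84
Quarter 11: opening $2,458.84; interest $9.83 → $2,468.67; payment $1,234.33; balance $1,234.34
Quarter 12: opening $1,234.34; interest $4.93 → $1,239.27; payment $1,239.27; balance $0.00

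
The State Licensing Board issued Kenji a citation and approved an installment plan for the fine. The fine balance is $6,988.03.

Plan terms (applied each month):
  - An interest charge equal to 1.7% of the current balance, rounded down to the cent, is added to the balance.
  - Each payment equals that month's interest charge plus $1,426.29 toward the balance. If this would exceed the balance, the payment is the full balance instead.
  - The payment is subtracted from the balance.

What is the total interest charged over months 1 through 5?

Month 1: opening $6,988.03; interest $118.79 → $7,106.82; payment $1,545.08; balance $5,561.74
Month 2: opening $5,561.74; interest $94.54 → $5,656.28; payment $1,520.83; balance $4,135.45
Month 3: opening $4,135.45; interest $70.30 → $4,205.75; payment $1,496.59; balance $2,709.16
Month 4: opening $2,709.16; interest $46.05 → $2,755.21; payment $1,472.34; balance $1,282.87
Month 5: opening $1,282.87; interest $21.80 → $1,304.67; payment $1,304.67; balance $0.00
Total interest: $118.79 + $94.54 + $70.30 + $46.05 + $21.80 = $351.48

$351.48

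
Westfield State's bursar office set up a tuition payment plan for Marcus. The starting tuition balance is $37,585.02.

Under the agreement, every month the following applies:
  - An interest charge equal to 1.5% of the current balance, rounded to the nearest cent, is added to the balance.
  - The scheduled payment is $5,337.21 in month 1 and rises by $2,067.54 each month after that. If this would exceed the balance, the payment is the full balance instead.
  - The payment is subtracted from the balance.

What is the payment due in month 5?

$5,610.52

# | Opening | Interest | Payment | End bal
1 | $37,585.02 | $563.78 | $5,337.21 | $32,811.59
2 | $32,811.59 | $492.17 | $7,404.75 | $25,899.01
3 | $25,899.01 | $388.49 | $9,472.29 | $16,815.21
4 | $16,815.21 | $252.23 | $11,539.83 | $5,527.61
5 | $5,527.61 | $82.91 | $5,610.52 | $0.00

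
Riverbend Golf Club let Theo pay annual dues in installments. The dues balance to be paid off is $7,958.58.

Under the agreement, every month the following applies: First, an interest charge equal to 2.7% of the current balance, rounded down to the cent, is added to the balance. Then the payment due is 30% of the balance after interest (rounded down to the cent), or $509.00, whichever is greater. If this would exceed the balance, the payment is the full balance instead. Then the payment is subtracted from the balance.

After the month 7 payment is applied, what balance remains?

Month 1: $7,958.58 +$214.88 interest = $8,173.46; pay $2,452.03 → $5,721.43
Month 2: $5,721.43 +$154.47 interest = $5,875.90; pay $1,762.77 → $4,113.13
Month 3: $4,113.13 +$111.05 interest = $4,224.18; pay $1,267.25 → $2,956.93
Month 4: $2,956.93 +$79.83 interest = $3,036.76; pay $911.02 → $2,125.74
Month 5: $2,125.74 +$57.39 interest = $2,183.13; pay $654.93 → $1,528.20
Month 6: $1,528.20 +$41.26 interest = $1,569.46; pay $509.00 → $1,060.46
Month 7: $1,060.46 +$28.63 interest = $1,089.09; pay $509.00 → $580.09

$580.09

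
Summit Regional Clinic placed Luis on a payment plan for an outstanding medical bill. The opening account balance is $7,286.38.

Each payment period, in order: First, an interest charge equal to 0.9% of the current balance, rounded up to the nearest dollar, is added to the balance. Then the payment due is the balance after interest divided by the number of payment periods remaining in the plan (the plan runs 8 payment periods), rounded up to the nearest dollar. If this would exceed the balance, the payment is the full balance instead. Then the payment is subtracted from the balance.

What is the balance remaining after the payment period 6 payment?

Payment period 1: $7,286.38 +$66.00 interest = $7,352.38; pay $920.00 → $6,432.38
Payment period 2: $6,432.38 +$58.00 interest = $6,490.38; pay $928.00 → $5,562.38
Payment period 3: $5,562.38 +$51.00 interest = $5,613.38; pay $936.00 → $4,677.38
Payment period 4: $4,677.38 +$43.00 interest = $4,720.38; pay $945.00 → $3,775.38
Payment period 5: $3,775.38 +$34.00 interest = $3,809.38; pay $953.00 → $2,856.38
Payment period 6: $2,856.38 +$26.00 interest = $2,882.38; pay $961.00 → $1,921.38

$1,921.38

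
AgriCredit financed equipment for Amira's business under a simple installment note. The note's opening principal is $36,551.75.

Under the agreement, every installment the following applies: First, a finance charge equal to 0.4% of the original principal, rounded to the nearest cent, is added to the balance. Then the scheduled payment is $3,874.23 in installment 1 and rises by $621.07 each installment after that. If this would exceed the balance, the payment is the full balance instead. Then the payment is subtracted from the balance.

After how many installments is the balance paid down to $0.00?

7

Installment 1: $36,551.75 +$146.21 interest = $36,697.96; pay $3,874.23 → $32,823.73
Installment 2: $32,823.73 +$146.21 interest = $32,969.94; pay $4,495.30 → $28,474.64
Installment 3: $28,474.64 +$146.21 interest = $28,620.85; pay $5,116.37 → $23,504.48
Installment 4: $23,504.48 +$146.21 interest = $23,650.69; pay $5,737.44 → $17,913.25
Installment 5: $17,913.25 +$146.21 interest = $18,059.46; pay $6,358.51 → $11,700.95
Installment 6: $11,700.95 +$146.21 interest = $11,847.16; pay $6,979.58 → $4,867.58
Installment 7: $4,867.58 +$146.21 interest = $5,013.79; pay $5,013.79 → $0.00
Balance reaches $0.00 in installment 7.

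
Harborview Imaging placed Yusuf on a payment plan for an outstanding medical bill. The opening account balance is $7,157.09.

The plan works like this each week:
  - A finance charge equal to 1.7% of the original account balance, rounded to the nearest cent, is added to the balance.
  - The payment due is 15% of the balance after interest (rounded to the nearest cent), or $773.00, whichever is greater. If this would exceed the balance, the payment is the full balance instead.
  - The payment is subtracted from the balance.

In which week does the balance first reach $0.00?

Week 1: opening $7,157.09; interest $121.67 → $7,278.76; payment $1,091.81; balance $6,186.95
Week 2: opening $6,186.95; interest $121.67 → $6,308.62; payment $946.29; balance $5,362.33
Week 3: opening $5,362.33; interest $121.67 → $5,484.00; payment $822.60; balance $4,661.40
Week 4: opening $4,661.40; interest $121.67 → $4,783.07; payment $773.00; balance $4,010.07
Week 5: opening $4,010.07; interest $121.67 → $4,131.74; payment $773.00; balance $3,358.74
Week 6: opening $3,358.74; interest $121.67 → $3,480.41; payment $773.00; balance $2,707.41
Week 7: opening $2,707.41; interest $121.67 → $2,829.08; payment $773.00; balance $2,056.08
Week 8: opening $2,056.08; interest $121.67 → $2,177.75; payment $773.00; balance $1,404.75
Week 9: opening $1,404.75; interest $121.67 → $1,526.42; payment $773.00; balance $753.42
Week 10: opening $753.42; interest $121.67 → $875.09; payment $773.00; balance $102.09
Week 11: opening $102.09; interest $121.67 → $223.76; payment $223.76; balance $0.00
Balance reaches $0.00 in week 11.

11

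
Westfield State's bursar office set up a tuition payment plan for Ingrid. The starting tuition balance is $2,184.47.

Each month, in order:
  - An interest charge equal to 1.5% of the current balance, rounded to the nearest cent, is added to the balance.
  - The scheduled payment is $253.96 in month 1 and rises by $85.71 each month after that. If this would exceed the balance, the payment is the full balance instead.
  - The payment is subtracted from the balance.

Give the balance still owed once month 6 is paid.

Month 1: opening $2,184.47; interest $32.77 → $2,217.24; payment $253.96; balance $1,963.28
Month 2: opening $1,963.28; interest $29.45 → $1,992.73; payment $339.67; balance $1,653.06
Month 3: opening $1,653.06; interest $24.80 → $1,677.86; payment $425.38; balance $1,252.48
Month 4: opening $1,252.48; interest $18.79 → $1,271.27; payment $511.09; balance $760.18
Month 5: opening $760.18; interest $11.40 → $771.58; payment $596.80; balance $174.78
Month 6: opening $174.78; interest $2.62 → $177.40; payment $177.40; balance $0.00

$0.00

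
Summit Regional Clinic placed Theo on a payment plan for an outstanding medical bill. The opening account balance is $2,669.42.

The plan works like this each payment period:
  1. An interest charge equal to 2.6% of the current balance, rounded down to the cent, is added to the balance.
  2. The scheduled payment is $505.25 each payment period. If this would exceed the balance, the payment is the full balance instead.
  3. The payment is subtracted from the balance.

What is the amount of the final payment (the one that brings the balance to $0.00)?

$383.58

# | Opening | Interest | Payment | End bal
1 | $2,669.42 | $69.40 | $505.25 | $2,233.57
2 | $2,233.57 | $58.07 | $505.25 | $1,786.39
3 | $1,786.39 | $46.44 | $505.25 | $1,327.58
4 | $1,327.58 | $34.51 | $505.25 | $856.84
5 | $856.84 | $22.27 | $505.25 | $373.86
6 | $373.86 | $9.72 | $383.58 | $0.00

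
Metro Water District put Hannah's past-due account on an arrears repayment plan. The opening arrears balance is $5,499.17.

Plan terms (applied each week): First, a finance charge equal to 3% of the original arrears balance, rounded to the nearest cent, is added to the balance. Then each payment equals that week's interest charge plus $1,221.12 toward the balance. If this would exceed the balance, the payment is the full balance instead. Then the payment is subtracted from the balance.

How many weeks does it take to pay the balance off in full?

5

Week 1: opening $5,499.17; interest $164.98 → $5,664.15; payment $1,386.10; balance $4,278.05
Week 2: opening $4,278.05; interest $164.98 → $4,443.03; payment $1,386.10; balance $3,056.93
Week 3: opening $3,056.93; interest $164.98 → $3,221.91; payment $1,386.10; balance $1,835.81
Week 4: opening $1,835.81; interest $164.98 → $2,000.79; payment $1,386.10; balance $614.69
Week 5: opening $614.69; interest $164.98 → $779.67; payment $779.67; balance $0.00
Balance reaches $0.00 in week 5.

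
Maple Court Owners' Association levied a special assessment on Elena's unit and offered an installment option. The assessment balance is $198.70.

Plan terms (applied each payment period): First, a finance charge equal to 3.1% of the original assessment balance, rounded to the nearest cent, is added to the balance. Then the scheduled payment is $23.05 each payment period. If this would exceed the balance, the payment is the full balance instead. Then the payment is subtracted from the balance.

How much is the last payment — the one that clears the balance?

Payment period 1: opening $198.70; interest $6.16 → $204.86; payment $23.05; balance $181.81
Payment period 2: opening $181.81; interest $6.16 → $187.97; payment $23.05; balance $164.92
Payment period 3: opening $164.92; interest $6.16 → $171.08; payment $23.05; balance $148.03
Payment period 4: opening $148.03; interest $6.16 → $154.19; payment $23.05; balance $131.14
Payment period 5: opening $131.14; interest $6.16 → $137.30; payment $23.05; balance $114.25
Payment period 6: opening $114.25; interest $6.16 → $120.41; payment $23.05; balance $97.36
Payment period 7: opening $97.36; interest $6.16 → $103.52; payment $23.05; balance $80.47
Payment period 8: opening $80.47; interest $6.16 → $86.63; payment $23.05; balance $63.58
Payment period 9: opening $63.58; interest $6.16 → $69.74; payment $23.05; balance $46.69
Payment period 10: opening $46.69; interest $6.16 → $52.85; payment $23.05; balance $29.80
Payment period 11: opening $29.80; interest $6.16 → $35.96; payment $23.05; balance $12.91
Payment period 12: opening $12.91; interest $6.16 → $19.07; payment $19.07; balance $0.00

$19.07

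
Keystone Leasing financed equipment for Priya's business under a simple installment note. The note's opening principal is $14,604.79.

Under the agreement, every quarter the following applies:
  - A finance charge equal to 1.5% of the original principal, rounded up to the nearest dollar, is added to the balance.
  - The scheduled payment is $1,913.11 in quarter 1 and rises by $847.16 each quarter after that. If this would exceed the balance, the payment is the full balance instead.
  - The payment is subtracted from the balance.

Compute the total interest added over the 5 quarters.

$1,100.00

Quarter 1: opening $14,604.79; interest $220.00 → $14,824.79; payment $1,913.11; balance $12,911.68
Quarter 2: opening $12,911.68; interest $220.00 → $13,131.68; payment $2,760.27; balance $10,371.41
Quarter 3: opening $10,371.41; interest $220.00 → $10,591.41; payment $3,607.43; balance $6,983.98
Quarter 4: opening $6,983.98; interest $220.00 → $7,203.98; payment $4,454.59; balance $2,749.39
Quarter 5: opening $2,749.39; interest $220.00 → $2,969.39; payment $2,969.39; balance $0.00
Total interest: $220.00 + $220.00 + $220.00 + $220.00 + $220.00 = $1,100.00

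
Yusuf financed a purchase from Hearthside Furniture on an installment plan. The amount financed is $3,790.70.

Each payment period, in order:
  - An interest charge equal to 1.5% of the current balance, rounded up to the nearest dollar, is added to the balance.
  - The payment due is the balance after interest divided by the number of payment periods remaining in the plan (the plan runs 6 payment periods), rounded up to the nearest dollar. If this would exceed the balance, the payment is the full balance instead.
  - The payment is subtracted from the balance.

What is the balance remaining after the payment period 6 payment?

$0.00

Payment period 1: $3,790.70 +$57.00 interest = $3,847.70; pay $642.00 → $3,205.70
Payment period 2: $3,205.70 +$49.00 interest = $3,254.70; pay $651.00 → $2,603.70
Payment period 3: $2,603.70 +$40.00 interest = $2,643.70; pay $661.00 → $1,982.70
Payment period 4: $1,982.70 +$30.00 interest = $2,012.70; pay $671.00 → $1,341.70
Payment period 5: $1,341.70 +$21.00 interest = $1,362.70; pay $682.00 → $680.70
Payment period 6: $680.70 +$11.00 interest = $691.70; pay $691.70 → $0.00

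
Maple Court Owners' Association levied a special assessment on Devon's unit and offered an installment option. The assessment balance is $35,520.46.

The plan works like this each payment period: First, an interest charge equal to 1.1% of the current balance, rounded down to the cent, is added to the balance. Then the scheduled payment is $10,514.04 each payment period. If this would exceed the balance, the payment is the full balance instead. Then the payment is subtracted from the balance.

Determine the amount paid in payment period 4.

Payment period 1: $35,520.46 +$390.72 interest = $35,911.18; pay $10,514.04 → $25,397.14
Payment period 2: $25,397.14 +$279.36 interest = $25,676.50; pay $10,514.04 → $15,162.46
Payment period 3: $15,162.46 +$166.78 interest = $15,329.24; pay $10,514.04 → $4,815.20
Payment period 4: $4,815.20 +$52.96 interest = $4,868.16; pay $4,868.16 → $0.00

$4,868.16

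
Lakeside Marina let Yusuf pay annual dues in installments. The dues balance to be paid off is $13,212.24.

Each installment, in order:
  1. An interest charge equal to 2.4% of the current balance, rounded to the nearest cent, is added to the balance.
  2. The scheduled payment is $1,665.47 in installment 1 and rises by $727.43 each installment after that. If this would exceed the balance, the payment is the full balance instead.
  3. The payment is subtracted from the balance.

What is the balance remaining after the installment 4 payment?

Installment 1: $13,212.24 +$317.09 interest = $13,529.33; pay $1,665.47 → $11,863.86
Installment 2: $11,863.86 +$284.73 interest = $12,148.59; pay $2,392.90 → $9,755.69
Installment 3: $9,755.69 +$234.14 interest = $9,989.83; pay $3,120.33 → $6,869.50
Installment 4: $6,869.50 +$164.87 interest = $7,034.37; pay $3,847.76 → $3,186.61

$3,186.61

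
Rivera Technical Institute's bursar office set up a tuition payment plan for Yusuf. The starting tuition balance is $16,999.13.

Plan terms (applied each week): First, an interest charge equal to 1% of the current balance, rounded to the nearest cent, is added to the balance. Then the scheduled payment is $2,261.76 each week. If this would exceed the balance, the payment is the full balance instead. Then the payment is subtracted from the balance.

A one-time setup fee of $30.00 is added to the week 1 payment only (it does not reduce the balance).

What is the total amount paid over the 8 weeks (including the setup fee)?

Week 1: opening $16,999.13; interest $169.99 → $17,169.12; payment $2,261.76 (+ $30.00 fee); balance $14,907.36
Week 2: opening $14,907.36; interest $149.07 → $15,056.43; payment $2,261.76; balance $12,794.67
Week 3: opening $12,794.67; interest $127.95 → $12,922.62; payment $2,261.76; balance $10,660.86
Week 4: opening $10,660.86; interest $106.61 → $10,767.47; payment $2,261.76; balance $8,505.71
Week 5: opening $8,505.71; interest $85.06 → $8,590.77; payment $2,261.76; balance $6,329.01
Week 6: opening $6,329.01; interest $63.29 → $6,392.30; payment $2,261.76; balance $4,130.54
Week 7: opening $4,130.54; interest $41.31 → $4,171.85; payment $2,261.76; balance $1,910.09
Week 8: opening $1,910.09; interest $19.10 → $1,929.19; payment $1,929.19; balance $0.00
Total paid: $17,791.51

$17,791.51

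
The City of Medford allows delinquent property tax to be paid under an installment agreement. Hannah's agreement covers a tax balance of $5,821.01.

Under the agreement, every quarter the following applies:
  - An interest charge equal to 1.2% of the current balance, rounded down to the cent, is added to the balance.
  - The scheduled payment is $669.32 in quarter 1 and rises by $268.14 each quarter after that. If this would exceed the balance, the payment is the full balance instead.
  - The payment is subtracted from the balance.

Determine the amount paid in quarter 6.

Quarter 1: opening $5,821.01; interest $69.85 → $5,890.86; payment $669.32; balance $5,221.54
Quarter 2: opening $5,221.54; interest $62.65 → $5,284.19; payment $937.46; balance $4,346.73
Quarter 3: opening $4,346.73; interest $52.16 → $4,398.89; payment $1,205.60; balance $3,193.29
Quarter 4: opening $3,193.29; interest $38.31 → $3,231.60; payment $1,473.74; balance $1,757.86
Quarter 5: opening $1,757.86; interest $21.09 → $1,778.95; payment $1,741.88; balance $37.07
Quarter 6: opening $37.07; interest $0.44 → $37.51; payment $37.51; balance $0.00

$37.51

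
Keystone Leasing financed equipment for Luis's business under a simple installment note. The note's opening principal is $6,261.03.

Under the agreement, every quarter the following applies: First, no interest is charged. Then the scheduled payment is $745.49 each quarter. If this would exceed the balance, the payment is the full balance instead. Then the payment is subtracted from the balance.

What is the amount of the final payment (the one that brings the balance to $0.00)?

$297.11

# | Opening | Payment | End bal
1 | $6,261.03 | $745.49 | $5,515.54
2 | $5,515.54 | $745.49 | $4,770.05
3 | $4,770.05 | $745.49 | $4,024.56
4 | $4,024.56 | $745.49 | $3,279.07
5 | $3,279.07 | $745.49 | $2,533.58
6 | $2,533.58 | $745.49 | $1,788.09
7 | $1,788.09 | $745.49 | $1,042.60
8 | $1,042.60 | $745.49 | $297.11
9 | $297.11 | $297.11 | $0.00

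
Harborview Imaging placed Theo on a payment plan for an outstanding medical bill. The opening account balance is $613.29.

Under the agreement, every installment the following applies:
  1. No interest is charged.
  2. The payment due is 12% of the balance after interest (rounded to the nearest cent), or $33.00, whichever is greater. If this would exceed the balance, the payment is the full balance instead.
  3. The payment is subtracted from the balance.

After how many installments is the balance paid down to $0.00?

Installment 1: $613.29 − $73.59 → $539.70
Installment 2: $539.70 − $64.76 → $474.94
Installment 3: $474.94 − $56.99 → $417.95
Installment 4: $417.95 − $50.15 → $367.80
Installment 5: $367.80 − $44.14 → $323.66
Installment 6: $323.66 − $38.84 → $284.82
Installment 7: $284.82 − $34.18 → $250.64
Installment 8: $250.64 − $33.00 → $217.64
Installment 9: $217.64 − $33.00 → $184.64
Installment 10: $184.64 − $33.00 → $151.64
Installment 11: $151.64 − $33.00 → $118.64
Installment 12: $118.64 − $33.00 → $85.64
Installment 13: $85.64 − $33.00 → $52.64
Installment 14: $52.64 − $33.00 → $19.64
Installment 15: $19.64 − $19.64 → $0.00
Balance reaches $0.00 in installment 15.

15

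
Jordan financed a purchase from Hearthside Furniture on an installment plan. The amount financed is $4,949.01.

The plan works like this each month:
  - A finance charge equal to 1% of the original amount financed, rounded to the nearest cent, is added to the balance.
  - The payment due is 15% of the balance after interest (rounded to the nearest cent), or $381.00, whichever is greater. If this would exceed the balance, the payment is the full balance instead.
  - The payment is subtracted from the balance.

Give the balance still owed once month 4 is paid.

Month 1: opening $4,949.01; interest $49.49 → $4,998.50; payment $749.78; balance $4,248.72
Month 2: opening $4,248.72; interest $49.49 → $4,298.21; payment $644.73; balance $3,653.48
Month 3: opening $3,653.48; interest $49.49 → $3,702.97; payment $555.45; balance $3,147.52
Month 4: opening $3,147.52; interest $49.49 → $3,197.01; payment $479.55; balance $2,717.46

$2,717.46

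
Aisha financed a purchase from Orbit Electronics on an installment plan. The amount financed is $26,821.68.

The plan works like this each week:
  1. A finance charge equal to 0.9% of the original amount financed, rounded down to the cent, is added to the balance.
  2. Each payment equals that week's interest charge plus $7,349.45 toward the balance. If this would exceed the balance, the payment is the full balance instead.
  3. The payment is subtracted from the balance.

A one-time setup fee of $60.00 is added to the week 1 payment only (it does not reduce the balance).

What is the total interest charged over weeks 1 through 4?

$965.56

Week 1: $26,821.68 +$241.39 interest = $27,063.07; pay $7,590.84 (+ $60.00 fee) → $19,472.23
Week 2: $19,472.23 +$241.39 interest = $19,713.62; pay $7,590.84 → $12,122.78
Week 3: $12,122.78 +$241.39 interest = $12,364.17; pay $7,590.84 → $4,773.33
Week 4: $4,773.33 +$241.39 interest = $5,014.72; pay $5,014.72 → $0.00
Total interest: $241.39 + $241.39 + $241.39 + $241.39 = $965.56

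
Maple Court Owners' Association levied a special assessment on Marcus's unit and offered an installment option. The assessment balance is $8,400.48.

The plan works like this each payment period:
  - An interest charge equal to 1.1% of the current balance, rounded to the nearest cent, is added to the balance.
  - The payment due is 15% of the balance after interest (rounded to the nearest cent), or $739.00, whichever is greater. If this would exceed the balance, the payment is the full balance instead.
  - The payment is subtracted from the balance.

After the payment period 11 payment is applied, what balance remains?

Payment period 1: opening $8,400.48; interest $92.41 → $8,492.89; payment $1,273.93; balance $7,218.96
Payment period 2: opening $7,218.96; interest $79.41 → $7,298.37; payment $1,094.76; balance $6,203.61
Payment period 3: opening $6,203.61; interest $68.24 → $6,271.85; payment $940.78; balance $5,331.07
Payment period 4: opening $5,331.07; interest $58.64 → $5,389.71; payment $808.46; balance $4,581.25
Payment period 5: opening $4,581.25; interest $50.39 → $4,631.64; payment $739.00; balance $3,892.64
Payment period 6: opening $3,892.64; interest $42.82 → $3,935.46; payment $739.00; balance $3,196.46
Payment period 7: opening $3,196.46; interest $35.16 → $3,231.62; payment $739.00; balance $2,492.62
Payment period 8: opening $2,492.62; interest $27.42 → $2,520.04; payment $739.00; balance $1,781.04
Payment period 9: opening $1,781.04; interest $19.59 → $1,800.63; payment $739.00; balance $1,061.63
Payment period 10: opening $1,061.63; interest $11.68 → $1,073.31; payment $739.00; balance $334.31
Payment period 11: opening $334.31; interest $3.68 → $337.99; payment $337.99; balance $0.00

$0.00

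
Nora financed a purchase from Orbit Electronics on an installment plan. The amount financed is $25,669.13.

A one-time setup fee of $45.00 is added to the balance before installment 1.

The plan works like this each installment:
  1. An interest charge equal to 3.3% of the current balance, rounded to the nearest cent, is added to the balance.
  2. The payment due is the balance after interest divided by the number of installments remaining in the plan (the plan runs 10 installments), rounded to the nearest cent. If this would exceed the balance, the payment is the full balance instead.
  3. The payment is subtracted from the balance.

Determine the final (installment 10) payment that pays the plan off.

$3,557.74

Installment 1: opening $25,714.13; interest $848.57 → $26,562.70; payment $2,656.27; balance $23,906.43
Installment 2: opening $23,906.43; interest $788.91 → $24,695.34; payment $2,743.93; balance $21,951.41
Installment 3: opening $21,951.41; interest $724.40 → $22,675.81; payment $2,834.48; balance $19,841.33
Installment 4: opening $19,841.33; interest $654.76 → $20,496.09; payment $2,928.01; balance $17,568.08
Installment 5: opening $17,568.08; interest $579.75 → $18,147.83; payment $3,024.64; balance $15,123.19
Installment 6: opening $15,123.19; interest $499.07 → $15,622.26; payment $3,124.45; balance $12,497.81
Installment 7: opening $12,497.81; interest $412.43 → $12,910.24; payment $3,227.56; balance $9,682.68
Installment 8: opening $9,682.68; interest $319.53 → $10,002.21; payment $3,334.07; balance $6,668.14
Installment 9: opening $6,668.14; interest $220.05 → $6,888.19; payment $3,444.10; balance $3,444.09
Installment 10: opening $3,444.09; interest $113.65 → $3,557.74; payment $3,557.74; balance $0.00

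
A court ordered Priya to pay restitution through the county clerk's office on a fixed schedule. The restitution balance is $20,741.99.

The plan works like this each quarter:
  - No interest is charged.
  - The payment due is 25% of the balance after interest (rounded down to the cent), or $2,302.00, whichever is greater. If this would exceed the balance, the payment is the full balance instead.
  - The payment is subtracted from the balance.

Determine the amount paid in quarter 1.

$5,185.49

Quarter 1: opening $20,741.99; payment $5,185.49; balance $15,556.50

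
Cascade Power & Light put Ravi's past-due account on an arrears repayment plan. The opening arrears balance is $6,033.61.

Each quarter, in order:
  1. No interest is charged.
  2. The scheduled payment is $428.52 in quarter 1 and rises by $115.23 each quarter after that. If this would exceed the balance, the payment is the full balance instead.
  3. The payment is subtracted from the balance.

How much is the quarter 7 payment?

Quarter 1: $6,033.61 − $428.52 → $5,605.09
Quarter 2: $5,605.09 − $543.75 → $5,061.34
Quarter 3: $5,061.34 − $658.98 → $4,402.36
Quarter 4: $4,402.36 − $774.21 → $3,628.15
Quarter 5: $3,628.15 − $889.44 → $2,738.71
Quarter 6: $2,738.71 − $1,004.67 → $1,734.04
Quarter 7: $1,734.04 − $1,119.90 → $614.14

$1,119.90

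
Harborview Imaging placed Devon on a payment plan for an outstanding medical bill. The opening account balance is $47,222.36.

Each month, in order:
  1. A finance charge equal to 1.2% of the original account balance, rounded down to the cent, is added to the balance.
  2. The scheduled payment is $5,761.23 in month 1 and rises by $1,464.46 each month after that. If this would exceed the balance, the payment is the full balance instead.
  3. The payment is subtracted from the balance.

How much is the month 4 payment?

Month 1: $47,222.36 +$566.66 interest = $47,789.02; pay $5,761.23 → $42,027.79
Month 2: $42,027.79 +$566.66 interest = $42,594.45; pay $7,225.69 → $35,368.76
Month 3: $35,368.76 +$566.66 interest = $35,935.42; pay $8,690.15 → $27,245.27
Month 4: $27,245.27 +$566.66 interest = $27,811.93; pay $10,154.61 → $17,657.32

$10,154.61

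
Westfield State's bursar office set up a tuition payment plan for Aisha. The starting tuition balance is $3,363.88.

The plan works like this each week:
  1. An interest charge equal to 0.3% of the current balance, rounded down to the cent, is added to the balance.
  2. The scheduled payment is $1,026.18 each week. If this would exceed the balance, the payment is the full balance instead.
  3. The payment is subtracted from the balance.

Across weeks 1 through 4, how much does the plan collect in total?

# | Opening | Interest | Payment | End bal
1 | $3,363.88 | $10.09 | $1,026.18 | $2,347.79
2 | $2,347.79 | $7.04 | $1,026.18 | $1,328.65
3 | $1,328.65 | $3.98 | $1,026.18 | $306.45
4 | $306.45 | $0.91 | $307.36 | $0.00
Total paid: $3,385.90

$3,385.90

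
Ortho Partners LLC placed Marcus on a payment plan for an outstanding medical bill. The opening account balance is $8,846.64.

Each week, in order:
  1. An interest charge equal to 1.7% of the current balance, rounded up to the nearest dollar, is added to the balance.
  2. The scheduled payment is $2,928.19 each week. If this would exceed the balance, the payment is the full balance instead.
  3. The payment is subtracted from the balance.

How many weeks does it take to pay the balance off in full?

Week 1: $8,846.64 +$151.00 interest = $8,997.64; pay $2,928.19 → $6,069.45
Week 2: $6,069.45 +$104.00 interest = $6,173.45; pay $2,928.19 → $3,245.26
Week 3: $3,245.26 +$56.00 interest = $3,301.26; pay $2,928.19 → $373.07
Week 4: $373.07 +$7.00 interest = $380.07; pay $380.07 → $0.00
Balance reaches $0.00 in week 4.

4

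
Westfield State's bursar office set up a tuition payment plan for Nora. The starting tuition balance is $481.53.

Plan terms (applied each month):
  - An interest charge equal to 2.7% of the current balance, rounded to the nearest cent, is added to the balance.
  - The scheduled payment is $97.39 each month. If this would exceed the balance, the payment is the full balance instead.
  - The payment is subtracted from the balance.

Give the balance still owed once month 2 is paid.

Month 1: opening $481.53; interest $13.00 → $494.53; payment $97.39; balance $397.14
Month 2: opening $397.14; interest $10.72 → $407.86; payment $97.39; balance $310.47

$310.47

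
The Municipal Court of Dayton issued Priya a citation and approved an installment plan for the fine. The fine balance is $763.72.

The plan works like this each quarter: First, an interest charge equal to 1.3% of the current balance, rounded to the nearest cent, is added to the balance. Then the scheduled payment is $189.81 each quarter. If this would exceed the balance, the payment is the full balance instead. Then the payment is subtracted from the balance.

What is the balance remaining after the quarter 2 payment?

Quarter 1: opening $763.72; interest $9.93 → $773.65; payment $189.81; balance $583.84
Quarter 2: opening $583.84; interest $7.59 → $591.43; payment $189.81; balance $401.62

$401.62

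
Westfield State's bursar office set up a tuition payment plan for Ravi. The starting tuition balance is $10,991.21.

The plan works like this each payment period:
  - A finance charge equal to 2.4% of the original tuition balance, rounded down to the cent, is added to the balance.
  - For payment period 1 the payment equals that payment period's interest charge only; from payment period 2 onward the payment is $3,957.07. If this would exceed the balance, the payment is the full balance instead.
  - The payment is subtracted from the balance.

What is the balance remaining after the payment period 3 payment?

Payment period 1: opening $10,991.21; interest $263.78 → $11,254.99; payment $263.78; balance $10,991.21
Payment period 2: opening $10,991.21; interest $263.78 → $11,254.99; payment $3,957.07; balance $7,297.92
Payment period 3: opening $7,297.92; interest $263.78 → $7,561.70; payment $3,957.07; balance $3,604.63

$3,604.63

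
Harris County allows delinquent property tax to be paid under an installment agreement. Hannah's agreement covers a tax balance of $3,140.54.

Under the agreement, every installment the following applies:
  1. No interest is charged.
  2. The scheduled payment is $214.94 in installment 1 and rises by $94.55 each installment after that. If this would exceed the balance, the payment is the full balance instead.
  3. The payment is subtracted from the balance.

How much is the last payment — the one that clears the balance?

$432.65

# | Opening | Payment | End bal
1 | $3,140.54 | $214.94 | $2,925.60
2 | $2,925.60 | $309.49 | $2,616.11
3 | $2,616.11 | $404.04 | $2,212.07
4 | $2,212.07 | $498.59 | $1,713.48
5 | $1,713.48 | $593.14 | $1,120.34
6 | $1,120.34 | $687.69 | $432.65
7 | $432.65 | $432.65 | $0.00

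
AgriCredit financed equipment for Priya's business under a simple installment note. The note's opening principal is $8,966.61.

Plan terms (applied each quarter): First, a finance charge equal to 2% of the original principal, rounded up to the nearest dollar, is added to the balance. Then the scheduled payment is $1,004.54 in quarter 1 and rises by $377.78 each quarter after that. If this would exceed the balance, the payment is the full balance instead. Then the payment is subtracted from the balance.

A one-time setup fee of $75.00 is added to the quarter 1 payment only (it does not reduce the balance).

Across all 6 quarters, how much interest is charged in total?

$1,080.00

Quarter 1: $8,966.61 +$180.00 interest = $9,146.61; pay $1,004.54 (+ $75.00 fee) → $8,142.07
Quarter 2: $8,142.07 +$180.00 interest = $8,322.07; pay $1,382.32 → $6,939.75
Quarter 3: $6,939.75 +$180.00 interest = $7,119.75; pay $1,760.10 → $5,359.65
Quarter 4: $5,359.65 +$180.00 interest = $5,539.65; pay $2,137.88 → $3,401.77
Quarter 5: $3,401.77 +$180.00 interest = $3,581.77; pay $2,515.66 → $1,066.11
Quarter 6: $1,066.11 +$180.00 interest = $1,246.11; pay $1,246.11 → $0.00
Total interest: $180.00 + $180.00 + $180.00 + $180.00 + $180.00 + $180.00 = $1,080.00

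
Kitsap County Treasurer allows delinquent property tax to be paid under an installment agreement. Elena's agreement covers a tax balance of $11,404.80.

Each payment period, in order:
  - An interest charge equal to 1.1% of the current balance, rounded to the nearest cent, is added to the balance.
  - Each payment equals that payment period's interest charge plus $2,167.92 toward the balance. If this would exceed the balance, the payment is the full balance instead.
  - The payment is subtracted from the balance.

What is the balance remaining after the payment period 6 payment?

# | Opening | Interest | Payment | End bal
1 | $11,404.80 | $125.45 | $2,293.37 | $9,236.88
2 | $9,236.88 | $101.61 | $2,269.53 | $7,068.96
3 | $7,068.96 | $77.76 | $2,245.68 | $4,901.04
4 | $4,901.04 | $53.91 | $2,221.83 | $2,733.12
5 | $2,733.12 | $30.06 | $2,197.98 | $565.20
6 | $565.20 | $6.22 | $571.42 | $0.00

$0.00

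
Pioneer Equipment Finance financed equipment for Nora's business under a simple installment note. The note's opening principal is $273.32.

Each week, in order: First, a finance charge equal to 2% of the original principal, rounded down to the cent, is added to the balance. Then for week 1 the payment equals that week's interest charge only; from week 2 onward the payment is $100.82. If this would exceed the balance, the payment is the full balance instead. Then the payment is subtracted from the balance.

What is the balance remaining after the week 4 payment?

$0.00

# | Opening | Interest | Payment | End bal
1 | $273.32 | $5.46 | $5.46 | $273.32
2 | $273.32 | $5.46 | $100.82 | $177.96
3 | $177.96 | $5.46 | $100.82 | $82.60
4 | $82.60 | $5.46 | $88.06 | $0.00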